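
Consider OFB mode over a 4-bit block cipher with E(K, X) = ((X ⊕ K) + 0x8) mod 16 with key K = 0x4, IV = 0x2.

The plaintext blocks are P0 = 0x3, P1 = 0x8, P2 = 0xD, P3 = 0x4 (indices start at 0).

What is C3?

OFB encryption: S_i = E(K, S_{i−1}) with S_{−1} = IV; C_i = P_i ⊕ S_i.
C0: S = E(K, 0x2) = 0xE; 0x3 ⊕ 0xE = 0xD.
C1: S = E(K, 0xE) = 0x2; 0x8 ⊕ 0x2 = 0xA.
C2: S = E(K, 0x2) = 0xE; 0xD ⊕ 0xE = 0x3.
C3: S = E(K, 0xE) = 0x2; 0x4 ⊕ 0x2 = 0x6.

C3 = 0x6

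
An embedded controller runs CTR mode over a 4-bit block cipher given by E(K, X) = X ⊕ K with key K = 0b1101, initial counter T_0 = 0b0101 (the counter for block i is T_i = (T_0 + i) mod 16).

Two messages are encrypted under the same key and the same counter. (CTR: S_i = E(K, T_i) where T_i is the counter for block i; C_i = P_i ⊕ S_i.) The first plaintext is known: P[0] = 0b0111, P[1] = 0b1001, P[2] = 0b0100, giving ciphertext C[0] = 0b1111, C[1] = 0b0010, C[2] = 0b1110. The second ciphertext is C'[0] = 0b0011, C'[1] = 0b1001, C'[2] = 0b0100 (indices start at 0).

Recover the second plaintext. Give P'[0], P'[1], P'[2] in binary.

In CTR with a reused counter, both messages share the same keystream S_i, so C_i ⊕ C'_i = P_i ⊕ P'_i and thus P'_i = P_i ⊕ C_i ⊕ C'_i.
P'[0]: 0b0111 ⊕ 0b1111 ⊕ 0b0011 = 0b1011.
P'[1]: 0b1001 ⊕ 0b0010 ⊕ 0b1001 = 0b0010.
P'[2]: 0b0100 ⊕ 0b1110 ⊕ 0b0100 = 0b1110.

P'[0] = 0b1011, P'[1] = 0b0010, P'[2] = 0b1110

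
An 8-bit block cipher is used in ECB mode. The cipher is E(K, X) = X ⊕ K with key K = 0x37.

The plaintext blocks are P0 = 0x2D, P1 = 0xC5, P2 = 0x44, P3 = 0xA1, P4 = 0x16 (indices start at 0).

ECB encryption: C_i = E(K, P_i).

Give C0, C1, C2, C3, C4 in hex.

C0: E(K, 0x2D) = 0x1A.
C1: E(K, 0xC5) = 0xF2.
C2: E(K, 0x44) = 0x73.
C3: E(K, 0xA1) = 0x96.
C4: E(K, 0x16) = 0x21.

C0 = 0x1A, C1 = 0xF2, C2 = 0x73, C3 = 0x96, C4 = 0x21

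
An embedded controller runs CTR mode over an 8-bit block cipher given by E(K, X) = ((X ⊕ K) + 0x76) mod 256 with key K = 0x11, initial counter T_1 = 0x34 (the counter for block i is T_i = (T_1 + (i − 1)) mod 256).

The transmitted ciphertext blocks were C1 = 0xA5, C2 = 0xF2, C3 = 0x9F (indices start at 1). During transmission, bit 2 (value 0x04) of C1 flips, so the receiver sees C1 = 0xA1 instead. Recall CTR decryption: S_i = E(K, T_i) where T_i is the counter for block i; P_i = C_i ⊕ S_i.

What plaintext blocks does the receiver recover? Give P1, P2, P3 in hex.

Only C1 changed, to 0xA1. In CTR, a change in C_i flips the same bit in P_i only; the keystream is unaffected. Decrypting the received ciphertext:
P1: T = 0x34, S = E(K, T) = 0x9B; 0xA1 ⊕ 0x9B = 0x3A.
P2: T = 0x35, S = E(K, T) = 0x9A; 0xF2 ⊕ 0x9A = 0x68.
P3: T = 0x36, S = E(K, T) = 0x9D; 0x9F ⊕ 0x9D = 0x02.
Blocks that differ from the original plaintext: P1.

P1 = 0x3A, P2 = 0x68, P3 = 0x02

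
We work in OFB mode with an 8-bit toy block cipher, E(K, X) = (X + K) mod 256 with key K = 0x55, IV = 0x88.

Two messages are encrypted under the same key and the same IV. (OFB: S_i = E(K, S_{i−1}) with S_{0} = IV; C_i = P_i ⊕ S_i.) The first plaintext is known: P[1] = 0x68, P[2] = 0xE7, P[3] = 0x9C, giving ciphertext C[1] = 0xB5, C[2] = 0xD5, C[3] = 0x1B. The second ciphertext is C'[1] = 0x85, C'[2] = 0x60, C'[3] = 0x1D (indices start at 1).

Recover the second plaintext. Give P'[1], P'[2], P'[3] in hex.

In OFB with a reused IV, both messages share the same keystream S_i, so C_i ⊕ C'_i = P_i ⊕ P'_i and thus P'_i = P_i ⊕ C_i ⊕ C'_i.
P'[1]: 0x68 ⊕ 0xB5 ⊕ 0x85 = 0x58.
P'[2]: 0xE7 ⊕ 0xD5 ⊕ 0x60 = 0x52.
P'[3]: 0x9C ⊕ 0x1B ⊕ 0x1D = 0x9A.

P'[1] = 0x58, P'[2] = 0x52, P'[3] = 0x9A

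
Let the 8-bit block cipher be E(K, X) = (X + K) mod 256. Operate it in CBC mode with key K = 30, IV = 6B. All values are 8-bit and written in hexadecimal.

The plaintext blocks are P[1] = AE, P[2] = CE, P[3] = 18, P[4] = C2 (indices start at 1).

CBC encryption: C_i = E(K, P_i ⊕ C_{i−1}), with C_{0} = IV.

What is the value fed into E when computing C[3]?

C[1]: P[1] ⊕ 6B = C5; E(K, C5) = F5.
C[2]: P[2] ⊕ F5 = 3B; E(K, 3B) = 6B.
C[3]: P[3] ⊕ 6B = 73; E(K, 73) = A3.
So the input to E for block [3] is 73.

73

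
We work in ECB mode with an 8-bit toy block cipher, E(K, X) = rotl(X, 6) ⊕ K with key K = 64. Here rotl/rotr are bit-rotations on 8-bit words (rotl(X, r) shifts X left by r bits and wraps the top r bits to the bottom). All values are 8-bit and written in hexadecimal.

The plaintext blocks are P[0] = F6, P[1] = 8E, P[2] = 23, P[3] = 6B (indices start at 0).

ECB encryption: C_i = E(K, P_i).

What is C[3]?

C[3]: E(K, 6B) = BE.

C[3] = BE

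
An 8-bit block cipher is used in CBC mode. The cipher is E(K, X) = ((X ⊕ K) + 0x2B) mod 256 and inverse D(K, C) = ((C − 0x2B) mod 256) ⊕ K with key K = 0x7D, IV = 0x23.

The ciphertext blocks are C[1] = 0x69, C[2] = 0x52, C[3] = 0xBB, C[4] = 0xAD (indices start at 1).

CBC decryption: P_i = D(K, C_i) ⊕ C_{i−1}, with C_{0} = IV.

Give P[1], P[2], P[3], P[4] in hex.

P[1] = 0x60, P[2] = 0x33, P[3] = 0xBF, P[4] = 0x44

P[1]: D(K, 0x69) = 0x43; 0x43 ⊕ 0x23 = 0x60.
P[2]: D(K, 0x52) = 0x5A; 0x5A ⊕ 0x69 = 0x33.
P[3]: D(K, 0xBB) = 0xED; 0xED ⊕ 0x52 = 0xBF.
P[4]: D(K, 0xAD) = 0xFF; 0xFF ⊕ 0xBB = 0x44.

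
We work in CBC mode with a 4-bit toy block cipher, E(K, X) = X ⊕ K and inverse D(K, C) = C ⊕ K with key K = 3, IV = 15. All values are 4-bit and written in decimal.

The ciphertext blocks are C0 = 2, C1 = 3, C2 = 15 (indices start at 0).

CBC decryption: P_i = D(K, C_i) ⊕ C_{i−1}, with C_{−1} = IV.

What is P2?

P2: D(K, 15) = 12; 12 ⊕ 3 = 15.

P2 = 15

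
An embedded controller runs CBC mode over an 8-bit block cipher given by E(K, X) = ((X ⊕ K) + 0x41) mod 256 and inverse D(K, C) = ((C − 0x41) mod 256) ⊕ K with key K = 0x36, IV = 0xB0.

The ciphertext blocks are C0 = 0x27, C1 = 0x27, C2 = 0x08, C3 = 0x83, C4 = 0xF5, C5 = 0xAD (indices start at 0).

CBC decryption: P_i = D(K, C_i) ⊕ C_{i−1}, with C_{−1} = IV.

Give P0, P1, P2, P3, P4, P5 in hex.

P0: D(K, 0x27) = 0xD0; 0xD0 ⊕ 0xB0 = 0x60.
P1: D(K, 0x27) = 0xD0; 0xD0 ⊕ 0x27 = 0xF7.
P2: D(K, 0x08) = 0xF1; 0xF1 ⊕ 0x27 = 0xD6.
P3: D(K, 0x83) = 0x74; 0x74 ⊕ 0x08 = 0x7C.
P4: D(K, 0xF5) = 0x82; 0x82 ⊕ 0x83 = 0x01.
P5: D(K, 0xAD) = 0x5A; 0x5A ⊕ 0xF5 = 0xAF.

P0 = 0x60, P1 = 0xF7, P2 = 0xD6, P3 = 0x7C, P4 = 0x01, P5 = 0xAF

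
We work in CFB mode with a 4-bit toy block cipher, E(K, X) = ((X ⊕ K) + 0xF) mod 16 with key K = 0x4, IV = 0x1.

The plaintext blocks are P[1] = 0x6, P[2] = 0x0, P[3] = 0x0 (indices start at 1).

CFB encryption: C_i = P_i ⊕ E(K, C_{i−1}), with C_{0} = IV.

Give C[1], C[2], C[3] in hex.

C[1] = 0x2, C[2] = 0x5, C[3] = 0x0

C[1]: E(K, 0x1) = 0x4; 0x6 ⊕ 0x4 = 0x2.
C[2]: E(K, 0x2) = 0x5; 0x0 ⊕ 0x5 = 0x5.
C[3]: E(K, 0x5) = 0x0; 0x0 ⊕ 0x0 = 0x0.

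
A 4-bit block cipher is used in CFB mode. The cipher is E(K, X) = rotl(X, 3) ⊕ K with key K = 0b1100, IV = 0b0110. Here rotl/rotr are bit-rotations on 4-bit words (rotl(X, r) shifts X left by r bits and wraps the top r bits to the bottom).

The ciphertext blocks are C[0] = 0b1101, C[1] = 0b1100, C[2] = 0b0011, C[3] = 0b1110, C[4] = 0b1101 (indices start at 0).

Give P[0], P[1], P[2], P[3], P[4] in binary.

CFB decryption: P_i = C_i ⊕ E(K, C_{i−1}), with C_{−1} = IV.
P[0]: E(K, 0b0110) = 0b1111; 0b1101 ⊕ 0b1111 = 0b0010.
P[1]: E(K, 0b1101) = 0b0010; 0b1100 ⊕ 0b0010 = 0b1110.
P[2]: E(K, 0b1100) = 0b1010; 0b0011 ⊕ 0b1010 = 0b1001.
P[3]: E(K, 0b0011) = 0b0101; 0b1110 ⊕ 0b0101 = 0b1011.
P[4]: E(K, 0b1110) = 0b1011; 0b1101 ⊕ 0b1011 = 0b0110.

P[0] = 0b0010, P[1] = 0b1110, P[2] = 0b1001, P[3] = 0b1011, P[4] = 0b0110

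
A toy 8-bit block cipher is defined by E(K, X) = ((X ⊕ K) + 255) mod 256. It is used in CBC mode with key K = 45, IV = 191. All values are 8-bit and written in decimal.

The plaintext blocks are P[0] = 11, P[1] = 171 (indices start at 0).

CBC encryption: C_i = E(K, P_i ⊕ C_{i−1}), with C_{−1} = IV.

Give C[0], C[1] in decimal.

C[0]: P[0] ⊕ 191 = 180; E(K, 180) = 152.
C[1]: P[1] ⊕ 152 = 51; E(K, 51) = 29.

C[0] = 152, C[1] = 29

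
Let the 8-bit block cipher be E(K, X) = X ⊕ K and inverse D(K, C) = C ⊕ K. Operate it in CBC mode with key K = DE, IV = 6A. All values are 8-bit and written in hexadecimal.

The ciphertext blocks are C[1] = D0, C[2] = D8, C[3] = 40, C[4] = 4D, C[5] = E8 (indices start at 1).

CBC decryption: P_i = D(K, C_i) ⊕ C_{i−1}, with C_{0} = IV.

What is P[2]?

P[2]: D(K, D8) = 06; 06 ⊕ D0 = D6.

P[2] = D6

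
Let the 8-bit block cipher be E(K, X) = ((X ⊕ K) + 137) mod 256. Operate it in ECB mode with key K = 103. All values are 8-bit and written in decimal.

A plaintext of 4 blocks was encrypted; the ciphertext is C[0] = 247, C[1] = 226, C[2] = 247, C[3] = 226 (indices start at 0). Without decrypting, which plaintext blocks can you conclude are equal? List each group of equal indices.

P[0] = P[2]; P[1] = P[3]

ECB encrypts each block independently with the same key, so equal ciphertext blocks imply equal plaintext blocks.
C[0] = C[2] = 247, so P[0] = P[2].
C[1] = C[3] = 226, so P[1] = P[3].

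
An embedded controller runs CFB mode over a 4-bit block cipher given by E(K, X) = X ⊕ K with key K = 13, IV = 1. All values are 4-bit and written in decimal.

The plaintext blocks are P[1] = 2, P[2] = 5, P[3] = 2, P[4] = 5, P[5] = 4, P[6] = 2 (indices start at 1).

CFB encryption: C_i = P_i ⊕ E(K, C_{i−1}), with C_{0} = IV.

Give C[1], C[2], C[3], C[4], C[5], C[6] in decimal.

C[1] = 14, C[2] = 6, C[3] = 9, C[4] = 1, C[5] = 8, C[6] = 7

C[1]: E(K, 1) = 12; 2 ⊕ 12 = 14.
C[2]: E(K, 14) = 3; 5 ⊕ 3 = 6.
C[3]: E(K, 6) = 11; 2 ⊕ 11 = 9.
C[4]: E(K, 9) = 4; 5 ⊕ 4 = 1.
C[5]: E(K, 1) = 12; 4 ⊕ 12 = 8.
C[6]: E(K, 8) = 5; 2 ⊕ 5 = 7.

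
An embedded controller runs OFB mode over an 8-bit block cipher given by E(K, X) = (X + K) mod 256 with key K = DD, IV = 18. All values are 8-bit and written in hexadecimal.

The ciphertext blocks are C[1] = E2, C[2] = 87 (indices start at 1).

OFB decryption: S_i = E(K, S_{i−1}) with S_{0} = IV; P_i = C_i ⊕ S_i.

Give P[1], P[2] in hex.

P[1] = 17, P[2] = 55

P[1]: S = E(K, 18) = F5; E2 ⊕ F5 = 17.
P[2]: S = E(K, F5) = D2; 87 ⊕ D2 = 55.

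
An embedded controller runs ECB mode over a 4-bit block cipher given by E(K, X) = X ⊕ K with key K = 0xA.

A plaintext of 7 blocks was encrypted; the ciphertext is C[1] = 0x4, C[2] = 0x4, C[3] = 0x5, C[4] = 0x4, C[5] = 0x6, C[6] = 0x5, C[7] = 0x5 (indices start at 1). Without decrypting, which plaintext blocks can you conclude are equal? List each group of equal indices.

ECB encrypts each block independently with the same key, so equal ciphertext blocks imply equal plaintext blocks.
C[1] = C[2] = C[4] = 0x4, so P[1] = P[2] = P[4].
C[3] = C[6] = C[7] = 0x5, so P[3] = P[6] = P[7].

P[1] = P[2] = P[4]; P[3] = P[6] = P[7]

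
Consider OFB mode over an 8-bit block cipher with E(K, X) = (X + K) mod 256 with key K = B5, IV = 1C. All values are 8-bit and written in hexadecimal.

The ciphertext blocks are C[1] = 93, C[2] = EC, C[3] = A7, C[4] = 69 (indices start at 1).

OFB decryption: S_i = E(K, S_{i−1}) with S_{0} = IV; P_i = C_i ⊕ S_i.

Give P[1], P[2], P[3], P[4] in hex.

P[1] = 42, P[2] = 6A, P[3] = 9C, P[4] = 99

P[1]: S = E(K, 1C) = D1; 93 ⊕ D1 = 42.
P[2]: S = E(K, D1) = 86; EC ⊕ 86 = 6A.
P[3]: S = E(K, 86) = 3B; A7 ⊕ 3B = 9C.
P[4]: S = E(K, 3B) = F0; 69 ⊕ F0 = 99.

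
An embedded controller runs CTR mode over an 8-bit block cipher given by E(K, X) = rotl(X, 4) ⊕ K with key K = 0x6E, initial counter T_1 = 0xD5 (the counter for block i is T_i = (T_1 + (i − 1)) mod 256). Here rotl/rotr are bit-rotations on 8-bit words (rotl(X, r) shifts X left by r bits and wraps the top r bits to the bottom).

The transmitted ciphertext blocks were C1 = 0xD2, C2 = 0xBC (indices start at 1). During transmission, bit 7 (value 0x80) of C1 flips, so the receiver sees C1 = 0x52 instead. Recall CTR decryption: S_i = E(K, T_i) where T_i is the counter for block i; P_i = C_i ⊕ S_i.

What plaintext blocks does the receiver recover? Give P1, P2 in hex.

Only C1 changed, to 0x52. In CTR, a change in C_i flips the same bit in P_i only; the keystream is unaffected. Decrypting the received ciphertext:
P1: T = 0xD5, S = E(K, T) = 0x33; 0x52 ⊕ 0x33 = 0x61.
P2: T = 0xD6, S = E(K, T) = 0x03; 0xBC ⊕ 0x03 = 0xBF.
Blocks that differ from the original plaintext: P1.

P1 = 0x61, P2 = 0xBF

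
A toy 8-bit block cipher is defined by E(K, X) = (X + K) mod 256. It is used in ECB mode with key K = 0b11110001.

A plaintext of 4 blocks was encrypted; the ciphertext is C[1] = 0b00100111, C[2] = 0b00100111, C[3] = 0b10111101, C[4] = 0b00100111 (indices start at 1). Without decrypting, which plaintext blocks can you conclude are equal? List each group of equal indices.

ECB encrypts each block independently with the same key, so equal ciphertext blocks imply equal plaintext blocks.
C[1] = C[2] = C[4] = 0b00100111, so P[1] = P[2] = P[4].

P[1] = P[2] = P[4]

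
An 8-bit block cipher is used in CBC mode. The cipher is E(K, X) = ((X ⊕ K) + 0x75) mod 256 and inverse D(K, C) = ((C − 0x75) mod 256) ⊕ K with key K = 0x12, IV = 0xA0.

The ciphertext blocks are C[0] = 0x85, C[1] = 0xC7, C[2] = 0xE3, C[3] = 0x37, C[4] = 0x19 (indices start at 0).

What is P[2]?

CBC decryption: P_i = D(K, C_i) ⊕ C_{i−1}, with C_{−1} = IV.
P[2]: D(K, 0xE3) = 0x7C; 0x7C ⊕ 0xC7 = 0xBB.

P[2] = 0xBB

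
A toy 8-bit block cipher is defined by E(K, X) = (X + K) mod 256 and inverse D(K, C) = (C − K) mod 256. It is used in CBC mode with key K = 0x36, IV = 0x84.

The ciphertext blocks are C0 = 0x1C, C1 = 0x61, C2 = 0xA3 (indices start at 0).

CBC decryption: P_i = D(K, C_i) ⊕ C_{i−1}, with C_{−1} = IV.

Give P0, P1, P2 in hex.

P0: D(K, 0x1C) = 0xE6; 0xE6 ⊕ 0x84 = 0x62.
P1: D(K, 0x61) = 0x2B; 0x2B ⊕ 0x1C = 0x37.
P2: D(K, 0xA3) = 0x6D; 0x6D ⊕ 0x61 = 0x0C.

P0 = 0x62, P1 = 0x37, P2 = 0x0C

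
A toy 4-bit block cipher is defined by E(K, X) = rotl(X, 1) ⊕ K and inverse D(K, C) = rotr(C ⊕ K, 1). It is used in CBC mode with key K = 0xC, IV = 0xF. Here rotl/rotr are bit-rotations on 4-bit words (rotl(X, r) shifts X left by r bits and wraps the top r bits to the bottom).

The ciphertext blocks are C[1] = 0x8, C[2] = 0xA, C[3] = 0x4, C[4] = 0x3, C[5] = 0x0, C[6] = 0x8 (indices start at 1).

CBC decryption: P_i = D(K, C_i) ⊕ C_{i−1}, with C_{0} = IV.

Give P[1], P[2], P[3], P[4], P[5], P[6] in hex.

P[1]: D(K, 0x8) = 0x2; 0x2 ⊕ 0xF = 0xD.
P[2]: D(K, 0xA) = 0x3; 0x3 ⊕ 0x8 = 0xB.
P[3]: D(K, 0x4) = 0x4; 0x4 ⊕ 0xA = 0xE.
P[4]: D(K, 0x3) = 0xF; 0xF ⊕ 0x4 = 0xB.
P[5]: D(K, 0x0) = 0x6; 0x6 ⊕ 0x3 = 0x5.
P[6]: D(K, 0x8) = 0x2; 0x2 ⊕ 0x0 = 0x2.

P[1] = 0xD, P[2] = 0xB, P[3] = 0xE, P[4] = 0xB, P[5] = 0x5, P[6] = 0x2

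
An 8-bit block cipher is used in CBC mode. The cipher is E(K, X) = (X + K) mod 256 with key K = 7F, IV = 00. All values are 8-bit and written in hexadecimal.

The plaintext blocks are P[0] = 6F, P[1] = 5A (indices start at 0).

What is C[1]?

CBC encryption: C_i = E(K, P_i ⊕ C_{i−1}), with C_{−1} = IV.
C[0]: P[0] ⊕ 00 = 6F; E(K, 6F) = EE.
C[1]: P[1] ⊕ EE = B4; E(K, B4) = 33.

C[1] = 33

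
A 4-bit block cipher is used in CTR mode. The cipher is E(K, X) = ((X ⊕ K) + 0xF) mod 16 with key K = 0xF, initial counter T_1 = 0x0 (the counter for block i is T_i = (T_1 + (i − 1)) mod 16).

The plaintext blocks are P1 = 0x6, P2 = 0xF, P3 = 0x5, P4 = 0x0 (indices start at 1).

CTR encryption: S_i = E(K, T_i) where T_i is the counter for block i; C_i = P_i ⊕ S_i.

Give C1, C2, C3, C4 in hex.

C1: T = 0x0, S = E(K, T) = 0xE; 0x6 ⊕ 0xE = 0x8.
C2: T = 0x1, S = E(K, T) = 0xD; 0xF ⊕ 0xD = 0x2.
C3: T = 0x2, S = E(K, T) = 0xC; 0x5 ⊕ 0xC = 0x9.
C4: T = 0x3, S = E(K, T) = 0xB; 0x0 ⊕ 0xB = 0xB.

C1 = 0x8, C2 = 0x2, C3 = 0x9, C4 = 0xB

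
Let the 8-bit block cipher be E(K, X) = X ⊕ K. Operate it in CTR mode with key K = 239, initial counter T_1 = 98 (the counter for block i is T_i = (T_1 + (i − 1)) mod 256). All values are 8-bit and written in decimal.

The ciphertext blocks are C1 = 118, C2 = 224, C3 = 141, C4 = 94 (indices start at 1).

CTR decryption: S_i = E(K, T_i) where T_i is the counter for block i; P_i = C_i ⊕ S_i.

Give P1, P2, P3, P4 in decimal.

P1 = 251, P2 = 108, P3 = 6, P4 = 212

P1: T = 98, S = E(K, T) = 141; 118 ⊕ 141 = 251.
P2: T = 99, S = E(K, T) = 140; 224 ⊕ 140 = 108.
P3: T = 100, S = E(K, T) = 139; 141 ⊕ 139 = 6.
P4: T = 101, S = E(K, T) = 138; 94 ⊕ 138 = 212.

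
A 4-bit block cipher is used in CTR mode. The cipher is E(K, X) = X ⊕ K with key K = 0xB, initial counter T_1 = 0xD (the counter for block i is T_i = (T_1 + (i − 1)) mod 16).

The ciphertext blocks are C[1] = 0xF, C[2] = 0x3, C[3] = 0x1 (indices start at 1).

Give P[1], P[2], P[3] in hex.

CTR decryption: S_i = E(K, T_i) where T_i is the counter for block i; P_i = C_i ⊕ S_i.
P[1]: T = 0xD, S = E(K, T) = 0x6; 0xF ⊕ 0x6 = 0x9.
P[2]: T = 0xE, S = E(K, T) = 0x5; 0x3 ⊕ 0x5 = 0x6.
P[3]: T = 0xF, S = E(K, T) = 0x4; 0x1 ⊕ 0x4 = 0x5.

P[1] = 0x9, P[2] = 0x6, P[3] = 0x5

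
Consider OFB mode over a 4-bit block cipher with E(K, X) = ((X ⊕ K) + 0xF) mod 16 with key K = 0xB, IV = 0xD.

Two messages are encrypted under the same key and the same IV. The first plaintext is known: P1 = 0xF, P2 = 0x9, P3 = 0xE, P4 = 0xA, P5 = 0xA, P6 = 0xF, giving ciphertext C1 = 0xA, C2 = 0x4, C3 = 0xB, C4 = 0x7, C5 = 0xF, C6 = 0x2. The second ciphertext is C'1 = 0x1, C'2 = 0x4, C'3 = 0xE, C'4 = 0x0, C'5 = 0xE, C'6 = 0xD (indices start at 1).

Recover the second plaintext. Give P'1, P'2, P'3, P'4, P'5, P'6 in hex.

In OFB with a reused IV, both messages share the same keystream S_i, so C_i ⊕ C'_i = P_i ⊕ P'_i and thus P'_i = P_i ⊕ C_i ⊕ C'_i.
P'1: 0xF ⊕ 0xA ⊕ 0x1 = 0x4.
P'2: 0x9 ⊕ 0x4 ⊕ 0x4 = 0x9.
P'3: 0xE ⊕ 0xB ⊕ 0xE = 0xB.
P'4: 0xA ⊕ 0x7 ⊕ 0x0 = 0xD.
P'5: 0xA ⊕ 0xF ⊕ 0xE = 0xB.
P'6: 0xF ⊕ 0x2 ⊕ 0xD = 0x0.

P'1 = 0x4, P'2 = 0x9, P'3 = 0xB, P'4 = 0xD, P'5 = 0xB, P'6 = 0x0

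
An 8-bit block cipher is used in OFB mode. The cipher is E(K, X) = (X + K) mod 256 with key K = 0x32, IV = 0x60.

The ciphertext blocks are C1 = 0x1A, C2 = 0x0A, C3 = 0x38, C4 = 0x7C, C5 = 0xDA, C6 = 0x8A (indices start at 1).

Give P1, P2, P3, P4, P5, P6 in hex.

OFB decryption: S_i = E(K, S_{i−1}) with S_{0} = IV; P_i = C_i ⊕ S_i.
P1: S = E(K, 0x60) = 0x92; 0x1A ⊕ 0x92 = 0x88.
P2: S = E(K, 0x92) = 0xC4; 0x0A ⊕ 0xC4 = 0xCE.
P3: S = E(K, 0xC4) = 0xF6; 0x38 ⊕ 0xF6 = 0xCE.
P4: S = E(K, 0xF6) = 0x28; 0x7C ⊕ 0x28 = 0x54.
P5: S = E(K, 0x28) = 0x5A; 0xDA ⊕ 0x5A = 0x80.
P6: S = E(K, 0x5A) = 0x8C; 0x8A ⊕ 0x8C = 0x06.

P1 = 0x88, P2 = 0xCE, P3 = 0xCE, P4 = 0x54, P5 = 0x80, P6 = 0x06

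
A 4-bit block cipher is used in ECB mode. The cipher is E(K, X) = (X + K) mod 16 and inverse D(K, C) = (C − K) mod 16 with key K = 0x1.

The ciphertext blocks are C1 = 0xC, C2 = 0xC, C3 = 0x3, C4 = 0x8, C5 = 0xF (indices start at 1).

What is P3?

ECB decryption: P_i = D(K, C_i).
P3: D(K, 0x3) = 0x2.

P3 = 0x2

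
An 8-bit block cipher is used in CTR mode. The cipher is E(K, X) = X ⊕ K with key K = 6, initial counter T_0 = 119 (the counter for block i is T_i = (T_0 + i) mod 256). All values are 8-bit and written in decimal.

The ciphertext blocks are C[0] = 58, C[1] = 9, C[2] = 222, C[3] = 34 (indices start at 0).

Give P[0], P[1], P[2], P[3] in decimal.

P[0] = 75, P[1] = 119, P[2] = 161, P[3] = 94

CTR decryption: S_i = E(K, T_i) where T_i is the counter for block i; P_i = C_i ⊕ S_i.
P[0]: T = 119, S = E(K, T) = 113; 58 ⊕ 113 = 75.
P[1]: T = 120, S = E(K, T) = 126; 9 ⊕ 126 = 119.
P[2]: T = 121, S = E(K, T) = 127; 222 ⊕ 127 = 161.
P[3]: T = 122, S = E(K, T) = 124; 34 ⊕ 124 = 94.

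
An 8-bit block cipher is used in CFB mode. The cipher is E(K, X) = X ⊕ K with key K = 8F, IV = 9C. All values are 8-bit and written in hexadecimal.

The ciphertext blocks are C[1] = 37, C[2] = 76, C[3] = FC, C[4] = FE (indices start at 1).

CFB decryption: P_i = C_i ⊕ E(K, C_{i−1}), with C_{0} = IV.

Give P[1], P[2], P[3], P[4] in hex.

P[1]: E(K, 9C) = 13; 37 ⊕ 13 = 24.
P[2]: E(K, 37) = B8; 76 ⊕ B8 = CE.
P[3]: E(K, 76) = F9; FC ⊕ F9 = 05.
P[4]: E(K, FC) = 73; FE ⊕ 73 = 8D.

P[1] = 24, P[2] = CE, P[3] = 05, P[4] = 8D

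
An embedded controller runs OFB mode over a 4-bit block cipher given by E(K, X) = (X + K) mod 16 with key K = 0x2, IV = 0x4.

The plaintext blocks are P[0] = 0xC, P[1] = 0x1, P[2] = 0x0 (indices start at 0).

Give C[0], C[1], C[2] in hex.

OFB encryption: S_i = E(K, S_{i−1}) with S_{−1} = IV; C_i = P_i ⊕ S_i.
C[0]: S = E(K, 0x4) = 0x6; 0xC ⊕ 0x6 = 0xA.
C[1]: S = E(K, 0x6) = 0x8; 0x1 ⊕ 0x8 = 0x9.
C[2]: S = E(K, 0x8) = 0xA; 0x0 ⊕ 0xA = 0xA.

C[0] = 0xA, C[1] = 0x9, C[2] = 0xA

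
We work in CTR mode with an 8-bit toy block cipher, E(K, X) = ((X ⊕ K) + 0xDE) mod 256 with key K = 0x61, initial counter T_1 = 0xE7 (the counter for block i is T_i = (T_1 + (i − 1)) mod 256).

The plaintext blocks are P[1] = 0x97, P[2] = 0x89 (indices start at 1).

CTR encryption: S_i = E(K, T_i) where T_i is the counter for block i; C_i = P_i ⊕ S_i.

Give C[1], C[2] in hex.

C[1]: T = 0xE7, S = E(K, T) = 0x64; 0x97 ⊕ 0x64 = 0xF3.
C[2]: T = 0xE8, S = E(K, T) = 0x67; 0x89 ⊕ 0x67 = 0xEE.

C[1] = 0xF3, C[2] = 0xEE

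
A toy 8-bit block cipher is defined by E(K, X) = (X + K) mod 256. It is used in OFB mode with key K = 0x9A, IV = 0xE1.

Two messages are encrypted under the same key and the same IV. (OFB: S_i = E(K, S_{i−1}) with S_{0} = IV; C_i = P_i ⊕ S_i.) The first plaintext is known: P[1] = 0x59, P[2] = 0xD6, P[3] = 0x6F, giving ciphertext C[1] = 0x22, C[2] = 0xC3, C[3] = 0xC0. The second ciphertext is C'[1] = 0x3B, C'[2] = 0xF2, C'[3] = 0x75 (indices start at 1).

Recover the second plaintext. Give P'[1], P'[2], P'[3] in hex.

In OFB with a reused IV, both messages share the same keystream S_i, so C_i ⊕ C'_i = P_i ⊕ P'_i and thus P'_i = P_i ⊕ C_i ⊕ C'_i.
P'[1]: 0x59 ⊕ 0x22 ⊕ 0x3B = 0x40.
P'[2]: 0xD6 ⊕ 0xC3 ⊕ 0xF2 = 0xE7.
P'[3]: 0x6F ⊕ 0xC0 ⊕ 0x75 = 0xDA.

P'[1] = 0x40, P'[2] = 0xE7, P'[3] = 0xDA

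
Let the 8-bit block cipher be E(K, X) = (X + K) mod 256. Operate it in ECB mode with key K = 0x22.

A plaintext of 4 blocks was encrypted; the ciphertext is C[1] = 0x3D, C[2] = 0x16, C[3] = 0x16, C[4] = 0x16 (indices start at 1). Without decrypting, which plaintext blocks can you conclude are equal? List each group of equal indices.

ECB encrypts each block independently with the same key, so equal ciphertext blocks imply equal plaintext blocks.
C[2] = C[3] = C[4] = 0x16, so P[2] = P[3] = P[4].

P[2] = P[3] = P[4]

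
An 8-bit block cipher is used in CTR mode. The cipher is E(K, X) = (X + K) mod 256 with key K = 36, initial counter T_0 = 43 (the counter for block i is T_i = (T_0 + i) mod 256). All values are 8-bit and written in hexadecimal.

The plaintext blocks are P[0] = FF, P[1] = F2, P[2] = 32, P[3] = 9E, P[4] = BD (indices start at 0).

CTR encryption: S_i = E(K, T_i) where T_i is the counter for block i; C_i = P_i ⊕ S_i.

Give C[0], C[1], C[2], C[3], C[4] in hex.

C[0] = 86, C[1] = 88, C[2] = 49, C[3] = E2, C[4] = C0

C[0]: T = 43, S = E(K, T) = 79; FF ⊕ 79 = 86.
C[1]: T = 44, S = E(K, T) = 7A; F2 ⊕ 7A = 88.
C[2]: T = 45, S = E(K, T) = 7B; 32 ⊕ 7B = 49.
C[3]: T = 46, S = E(K, T) = 7C; 9E ⊕ 7C = E2.
C[4]: T = 47, S = E(K, T) = 7D; BD ⊕ 7D = C0.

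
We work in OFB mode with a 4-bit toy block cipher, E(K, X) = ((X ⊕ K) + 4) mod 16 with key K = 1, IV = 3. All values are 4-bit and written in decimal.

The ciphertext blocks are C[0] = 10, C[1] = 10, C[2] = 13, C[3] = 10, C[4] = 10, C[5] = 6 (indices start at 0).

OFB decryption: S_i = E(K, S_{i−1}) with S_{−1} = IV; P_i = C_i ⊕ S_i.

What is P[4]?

P[0]: S = E(K, 3) = 6; 10 ⊕ 6 = 12.
P[1]: S = E(K, 6) = 11; 10 ⊕ 11 = 1.
P[2]: S = E(K, 11) = 14; 13 ⊕ 14 = 3.
P[3]: S = E(K, 14) = 3; 10 ⊕ 3 = 9.
P[4]: S = E(K, 3) = 6; 10 ⊕ 6 = 12.

P[4] = 12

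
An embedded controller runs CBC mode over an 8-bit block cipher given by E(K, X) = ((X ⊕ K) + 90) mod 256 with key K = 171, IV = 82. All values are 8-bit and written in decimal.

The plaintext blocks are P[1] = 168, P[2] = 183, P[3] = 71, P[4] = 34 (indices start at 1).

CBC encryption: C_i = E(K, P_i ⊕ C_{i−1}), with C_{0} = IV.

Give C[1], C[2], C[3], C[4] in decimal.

C[1] = 171, C[2] = 17, C[3] = 87, C[4] = 56

C[1]: P[1] ⊕ 82 = 250; E(K, 250) = 171.
C[2]: P[2] ⊕ 171 = 28; E(K, 28) = 17.
C[3]: P[3] ⊕ 17 = 86; E(K, 86) = 87.
C[4]: P[4] ⊕ 87 = 117; E(K, 117) = 56.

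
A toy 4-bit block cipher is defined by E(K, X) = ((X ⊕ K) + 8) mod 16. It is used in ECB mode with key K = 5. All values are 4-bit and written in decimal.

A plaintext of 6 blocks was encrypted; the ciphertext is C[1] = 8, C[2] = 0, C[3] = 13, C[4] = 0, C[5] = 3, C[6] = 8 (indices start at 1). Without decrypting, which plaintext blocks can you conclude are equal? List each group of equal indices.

P[1] = P[6]; P[2] = P[4]

ECB encrypts each block independently with the same key, so equal ciphertext blocks imply equal plaintext blocks.
C[1] = C[6] = 8, so P[1] = P[6].
C[2] = C[4] = 0, so P[2] = P[4].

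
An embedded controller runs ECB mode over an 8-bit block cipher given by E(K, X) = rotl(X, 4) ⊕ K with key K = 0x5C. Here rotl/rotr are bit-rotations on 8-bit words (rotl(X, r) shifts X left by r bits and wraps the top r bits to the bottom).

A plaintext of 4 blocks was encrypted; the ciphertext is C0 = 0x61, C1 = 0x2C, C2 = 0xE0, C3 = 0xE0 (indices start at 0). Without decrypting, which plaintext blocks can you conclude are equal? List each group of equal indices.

ECB encrypts each block independently with the same key, so equal ciphertext blocks imply equal plaintext blocks.
C2 = C3 = 0xE0, so P2 = P3.

P2 = P3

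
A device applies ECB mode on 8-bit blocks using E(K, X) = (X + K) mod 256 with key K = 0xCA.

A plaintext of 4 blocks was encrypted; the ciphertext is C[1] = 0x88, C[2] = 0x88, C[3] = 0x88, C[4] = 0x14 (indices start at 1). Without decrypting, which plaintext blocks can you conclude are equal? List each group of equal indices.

P[1] = P[2] = P[3]

ECB encrypts each block independently with the same key, so equal ciphertext blocks imply equal plaintext blocks.
C[1] = C[2] = C[3] = 0x88, so P[1] = P[2] = P[3].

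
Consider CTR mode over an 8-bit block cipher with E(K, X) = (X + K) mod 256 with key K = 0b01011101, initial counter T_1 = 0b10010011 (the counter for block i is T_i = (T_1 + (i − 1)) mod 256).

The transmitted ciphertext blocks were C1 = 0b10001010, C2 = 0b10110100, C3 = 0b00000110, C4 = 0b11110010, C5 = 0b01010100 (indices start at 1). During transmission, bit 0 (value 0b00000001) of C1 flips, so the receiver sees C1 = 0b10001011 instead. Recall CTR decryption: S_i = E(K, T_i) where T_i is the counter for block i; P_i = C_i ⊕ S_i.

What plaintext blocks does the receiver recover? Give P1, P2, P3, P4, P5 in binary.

P1 = 0b01111011, P2 = 0b01000101, P3 = 0b11110100, P4 = 0b00000001, P5 = 0b10100000

Only C1 changed, to 0b10001011. In CTR, a change in C_i flips the same bit in P_i only; the keystream is unaffected. Decrypting the received ciphertext:
P1: T = 0b10010011, S = E(K, T) = 0b11110000; 0b10001011 ⊕ 0b11110000 = 0b01111011.
P2: T = 0b10010100, S = E(K, T) = 0b11110001; 0b10110100 ⊕ 0b11110001 = 0b01000101.
P3: T = 0b10010101, S = E(K, T) = 0b11110010; 0b00000110 ⊕ 0b11110010 = 0b11110100.
P4: T = 0b10010110, S = E(K, T) = 0b11110011; 0b11110010 ⊕ 0b11110011 = 0b00000001.
P5: T = 0b10010111, S = E(K, T) = 0b11110100; 0b01010100 ⊕ 0b11110100 = 0b10100000.
Blocks that differ from the original plaintext: P1.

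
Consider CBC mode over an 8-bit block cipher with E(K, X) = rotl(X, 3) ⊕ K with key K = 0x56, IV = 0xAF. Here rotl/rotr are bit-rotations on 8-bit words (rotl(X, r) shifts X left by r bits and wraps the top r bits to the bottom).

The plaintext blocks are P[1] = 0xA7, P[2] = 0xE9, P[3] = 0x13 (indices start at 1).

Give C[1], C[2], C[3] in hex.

CBC encryption: C_i = E(K, P_i ⊕ C_{i−1}), with C_{0} = IV.
C[1]: P[1] ⊕ 0xAF = 0x08; E(K, 0x08) = 0x16.
C[2]: P[2] ⊕ 0x16 = 0xFF; E(K, 0xFF) = 0xA9.
C[3]: P[3] ⊕ 0xA9 = 0xBA; E(K, 0xBA) = 0x83.

C[1] = 0x16, C[2] = 0xA9, C[3] = 0x83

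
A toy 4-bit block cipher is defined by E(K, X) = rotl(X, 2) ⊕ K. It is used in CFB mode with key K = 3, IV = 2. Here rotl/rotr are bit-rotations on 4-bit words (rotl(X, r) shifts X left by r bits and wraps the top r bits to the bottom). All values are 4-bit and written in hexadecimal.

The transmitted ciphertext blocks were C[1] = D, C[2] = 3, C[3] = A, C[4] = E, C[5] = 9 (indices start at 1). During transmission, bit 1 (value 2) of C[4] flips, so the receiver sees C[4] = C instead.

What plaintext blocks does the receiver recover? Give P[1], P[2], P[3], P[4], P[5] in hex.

P[1] = 6, P[2] = 7, P[3] = 5, P[4] = 5, P[5] = 9

CFB decryption: P_i = C_i ⊕ E(K, C_{i−1}), with C_{0} = IV.
Only C[4] changed, to C. In CFB, a change in C_i flips the same bit in P_i and garbles P_{i+1}. Decrypting the received ciphertext:
P[1]: E(K, 2) = B; D ⊕ B = 6.
P[2]: E(K, D) = 4; 3 ⊕ 4 = 7.
P[3]: E(K, 3) = F; A ⊕ F = 5.
P[4]: E(K, A) = 9; C ⊕ 9 = 5.
P[5]: E(K, C) = 0; 9 ⊕ 0 = 9.
Blocks that differ from the original plaintext: P[4], P[5].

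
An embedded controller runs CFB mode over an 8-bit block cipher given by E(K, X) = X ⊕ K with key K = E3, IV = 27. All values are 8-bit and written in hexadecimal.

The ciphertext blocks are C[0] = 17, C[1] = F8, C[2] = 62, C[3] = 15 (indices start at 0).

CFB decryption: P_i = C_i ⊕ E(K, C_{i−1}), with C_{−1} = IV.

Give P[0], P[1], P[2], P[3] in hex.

P[0] = D3, P[1] = 0C, P[2] = 79, P[3] = 94

P[0]: E(K, 27) = C4; 17 ⊕ C4 = D3.
P[1]: E(K, 17) = F4; F8 ⊕ F4 = 0C.
P[2]: E(K, F8) = 1B; 62 ⊕ 1B = 79.
P[3]: E(K, 62) = 81; 15 ⊕ 81 = 94.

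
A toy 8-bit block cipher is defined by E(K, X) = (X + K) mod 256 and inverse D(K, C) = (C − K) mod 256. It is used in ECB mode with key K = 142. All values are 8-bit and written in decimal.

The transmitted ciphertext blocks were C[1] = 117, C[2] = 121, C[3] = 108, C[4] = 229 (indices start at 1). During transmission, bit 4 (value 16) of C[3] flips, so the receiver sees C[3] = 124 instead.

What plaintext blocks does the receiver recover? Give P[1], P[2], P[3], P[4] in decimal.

ECB decryption: P_i = D(K, C_i).
Only C[3] changed, to 124. In ECB, a change in C_i affects only P_i. Decrypting the received ciphertext:
P[1]: D(K, 117) = 231.
P[2]: D(K, 121) = 235.
P[3]: D(K, 124) = 238.
P[4]: D(K, 229) = 87.
Blocks that differ from the original plaintext: P[3].

P[1] = 231, P[2] = 235, P[3] = 238, P[4] = 87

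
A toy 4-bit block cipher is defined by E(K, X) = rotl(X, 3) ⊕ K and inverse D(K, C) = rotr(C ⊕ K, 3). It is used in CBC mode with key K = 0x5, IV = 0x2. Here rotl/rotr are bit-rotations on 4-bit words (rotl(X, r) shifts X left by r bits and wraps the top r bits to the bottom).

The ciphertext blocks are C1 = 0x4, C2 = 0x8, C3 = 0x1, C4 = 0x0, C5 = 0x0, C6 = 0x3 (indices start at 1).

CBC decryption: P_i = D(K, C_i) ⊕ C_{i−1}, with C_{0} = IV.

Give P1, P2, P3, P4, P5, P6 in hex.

P1: D(K, 0x4) = 0x2; 0x2 ⊕ 0x2 = 0x0.
P2: D(K, 0x8) = 0xB; 0xB ⊕ 0x4 = 0xF.
P3: D(K, 0x1) = 0x8; 0x8 ⊕ 0x8 = 0x0.
P4: D(K, 0x0) = 0xA; 0xA ⊕ 0x1 = 0xB.
P5: D(K, 0x0) = 0xA; 0xA ⊕ 0x0 = 0xA.
P6: D(K, 0x3) = 0xC; 0xC ⊕ 0x0 = 0xC.

P1 = 0x0, P2 = 0xF, P3 = 0x0, P4 = 0xB, P5 = 0xA, P6 = 0xC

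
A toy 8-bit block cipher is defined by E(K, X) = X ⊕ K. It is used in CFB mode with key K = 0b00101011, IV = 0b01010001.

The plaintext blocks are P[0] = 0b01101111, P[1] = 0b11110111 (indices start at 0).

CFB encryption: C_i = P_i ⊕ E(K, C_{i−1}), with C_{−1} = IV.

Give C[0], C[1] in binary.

C[0] = 0b00010101, C[1] = 0b11001001

C[0]: E(K, 0b01010001) = 0b01111010; 0b01101111 ⊕ 0b01111010 = 0b00010101.
C[1]: E(K, 0b00010101) = 0b00111110; 0b11110111 ⊕ 0b00111110 = 0b11001001.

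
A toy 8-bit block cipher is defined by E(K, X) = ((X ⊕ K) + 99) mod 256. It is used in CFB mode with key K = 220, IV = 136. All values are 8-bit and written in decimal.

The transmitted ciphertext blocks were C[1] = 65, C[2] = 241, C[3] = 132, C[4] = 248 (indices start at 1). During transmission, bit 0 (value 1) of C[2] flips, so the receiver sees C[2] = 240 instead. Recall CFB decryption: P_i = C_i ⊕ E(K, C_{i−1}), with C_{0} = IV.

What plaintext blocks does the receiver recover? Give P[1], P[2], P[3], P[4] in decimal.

Only C[2] changed, to 240. In CFB, a change in C_i flips the same bit in P_i and garbles P_{i+1}. Decrypting the received ciphertext:
P[1]: E(K, 136) = 183; 65 ⊕ 183 = 246.
P[2]: E(K, 65) = 0; 240 ⊕ 0 = 240.
P[3]: E(K, 240) = 143; 132 ⊕ 143 = 11.
P[4]: E(K, 132) = 187; 248 ⊕ 187 = 67.
Blocks that differ from the original plaintext: P[2], P[3].

P[1] = 246, P[2] = 240, P[3] = 11, P[4] = 67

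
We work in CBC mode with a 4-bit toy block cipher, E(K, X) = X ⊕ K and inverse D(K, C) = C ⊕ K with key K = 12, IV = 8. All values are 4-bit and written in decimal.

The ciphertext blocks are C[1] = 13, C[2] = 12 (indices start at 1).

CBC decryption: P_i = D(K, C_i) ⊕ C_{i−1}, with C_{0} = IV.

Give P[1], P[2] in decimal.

P[1]: D(K, 13) = 1; 1 ⊕ 8 = 9.
P[2]: D(K, 12) = 0; 0 ⊕ 13 = 13.

P[1] = 9, P[2] = 13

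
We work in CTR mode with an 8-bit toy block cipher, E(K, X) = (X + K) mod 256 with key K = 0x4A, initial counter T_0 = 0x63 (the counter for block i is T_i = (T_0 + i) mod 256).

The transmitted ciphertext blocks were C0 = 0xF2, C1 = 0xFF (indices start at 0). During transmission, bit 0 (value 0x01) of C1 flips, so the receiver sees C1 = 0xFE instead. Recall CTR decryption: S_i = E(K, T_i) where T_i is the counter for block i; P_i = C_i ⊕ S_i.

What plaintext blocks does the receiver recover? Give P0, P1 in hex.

P0 = 0x5F, P1 = 0x50

Only C1 changed, to 0xFE. In CTR, a change in C_i flips the same bit in P_i only; the keystream is unaffected. Decrypting the received ciphertext:
P0: T = 0x63, S = E(K, T) = 0xAD; 0xF2 ⊕ 0xAD = 0x5F.
P1: T = 0x64, S = E(K, T) = 0xAE; 0xFE ⊕ 0xAE = 0x50.
Blocks that differ from the original plaintext: P1.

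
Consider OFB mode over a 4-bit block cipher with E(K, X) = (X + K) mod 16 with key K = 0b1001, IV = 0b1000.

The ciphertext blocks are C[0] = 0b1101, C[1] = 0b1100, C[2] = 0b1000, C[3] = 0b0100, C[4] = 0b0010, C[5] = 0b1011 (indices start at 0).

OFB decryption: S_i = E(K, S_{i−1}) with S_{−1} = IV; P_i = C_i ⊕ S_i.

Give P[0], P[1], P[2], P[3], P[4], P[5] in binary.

P[0]: S = E(K, 0b1000) = 0b0001; 0b1101 ⊕ 0b0001 = 0b1100.
P[1]: S = E(K, 0b0001) = 0b1010; 0b1100 ⊕ 0b1010 = 0b0110.
P[2]: S = E(K, 0b1010) = 0b0011; 0b1000 ⊕ 0b0011 = 0b1011.
P[3]: S = E(K, 0b0011) = 0b1100; 0b0100 ⊕ 0b1100 = 0b1000.
P[4]: S = E(K, 0b1100) = 0b0101; 0b0010 ⊕ 0b0101 = 0b0111.
P[5]: S = E(K, 0b0101) = 0b1110; 0b1011 ⊕ 0b1110 = 0b0101.

P[0] = 0b1100, P[1] = 0b0110, P[2] = 0b1011, P[3] = 0b1000, P[4] = 0b0111, P[5] = 0b0101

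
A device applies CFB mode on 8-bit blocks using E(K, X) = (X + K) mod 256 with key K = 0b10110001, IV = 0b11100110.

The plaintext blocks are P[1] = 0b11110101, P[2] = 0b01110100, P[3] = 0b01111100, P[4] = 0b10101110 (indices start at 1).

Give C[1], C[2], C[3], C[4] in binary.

C[1] = 0b01100010, C[2] = 0b01100111, C[3] = 0b01100100, C[4] = 0b10111011

CFB encryption: C_i = P_i ⊕ E(K, C_{i−1}), with C_{0} = IV.
C[1]: E(K, 0b11100110) = 0b10010111; 0b11110101 ⊕ 0b10010111 = 0b01100010.
C[2]: E(K, 0b01100010) = 0b00010011; 0b01110100 ⊕ 0b00010011 = 0b01100111.
C[3]: E(K, 0b01100111) = 0b00011000; 0b01111100 ⊕ 0b00011000 = 0b01100100.
C[4]: E(K, 0b01100100) = 0b00010101; 0b10101110 ⊕ 0b00010101 = 0b10111011.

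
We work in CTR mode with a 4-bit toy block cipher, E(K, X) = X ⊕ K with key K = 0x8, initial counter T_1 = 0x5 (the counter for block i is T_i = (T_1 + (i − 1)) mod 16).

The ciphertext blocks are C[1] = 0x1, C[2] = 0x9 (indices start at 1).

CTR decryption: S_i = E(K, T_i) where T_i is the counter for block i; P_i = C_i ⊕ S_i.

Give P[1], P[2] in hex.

P[1]: T = 0x5, S = E(K, T) = 0xD; 0x1 ⊕ 0xD = 0xC.
P[2]: T = 0x6, S = E(K, T) = 0xE; 0x9 ⊕ 0xE = 0x7.

P[1] = 0xC, P[2] = 0x7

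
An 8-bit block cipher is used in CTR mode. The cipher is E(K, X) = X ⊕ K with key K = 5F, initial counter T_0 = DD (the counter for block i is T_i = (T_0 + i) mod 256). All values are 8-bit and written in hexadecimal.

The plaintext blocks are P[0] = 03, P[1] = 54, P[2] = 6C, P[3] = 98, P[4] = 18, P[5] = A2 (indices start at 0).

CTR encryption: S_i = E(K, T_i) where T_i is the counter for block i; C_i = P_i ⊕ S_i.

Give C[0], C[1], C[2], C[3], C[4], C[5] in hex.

C[0] = 81, C[1] = D5, C[2] = EC, C[3] = 27, C[4] = A6, C[5] = 1F

C[0]: T = DD, S = E(K, T) = 82; 03 ⊕ 82 = 81.
C[1]: T = DE, S = E(K, T) = 81; 54 ⊕ 81 = D5.
C[2]: T = DF, S = E(K, T) = 80; 6C ⊕ 80 = EC.
C[3]: T = E0, S = E(K, T) = BF; 98 ⊕ BF = 27.
C[4]: T = E1, S = E(K, T) = BE; 18 ⊕ BE = A6.
C[5]: T = E2, S = E(K, T) = BD; A2 ⊕ BD = 1F.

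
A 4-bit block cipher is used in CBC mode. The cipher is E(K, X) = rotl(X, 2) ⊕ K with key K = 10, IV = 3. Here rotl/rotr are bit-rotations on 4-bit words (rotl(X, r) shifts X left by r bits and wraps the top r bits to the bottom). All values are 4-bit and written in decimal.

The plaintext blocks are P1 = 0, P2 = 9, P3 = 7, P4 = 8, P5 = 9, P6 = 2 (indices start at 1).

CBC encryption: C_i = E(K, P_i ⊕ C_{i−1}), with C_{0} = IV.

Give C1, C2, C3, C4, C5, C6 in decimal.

C1: P1 ⊕ 3 = 3; E(K, 3) = 6.
C2: P2 ⊕ 6 = 15; E(K, 15) = 5.
C3: P3 ⊕ 5 = 2; E(K, 2) = 2.
C4: P4 ⊕ 2 = 10; E(K, 10) = 0.
C5: P5 ⊕ 0 = 9; E(K, 9) = 12.
C6: P6 ⊕ 12 = 14; E(K, 14) = 1.

C1 = 6, C2 = 5, C3 = 2, C4 = 0, C5 = 12, C6 = 1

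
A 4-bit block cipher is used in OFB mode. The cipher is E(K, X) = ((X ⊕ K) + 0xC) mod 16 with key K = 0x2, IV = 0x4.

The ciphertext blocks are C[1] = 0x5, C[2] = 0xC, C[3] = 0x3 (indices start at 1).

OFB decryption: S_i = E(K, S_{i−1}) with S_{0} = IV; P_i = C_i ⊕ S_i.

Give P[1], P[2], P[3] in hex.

P[1]: S = E(K, 0x4) = 0x2; 0x5 ⊕ 0x2 = 0x7.
P[2]: S = E(K, 0x2) = 0xC; 0xC ⊕ 0xC = 0x0.
P[3]: S = E(K, 0xC) = 0xA; 0x3 ⊕ 0xA = 0x9.

P[1] = 0x7, P[2] = 0x0, P[3] = 0x9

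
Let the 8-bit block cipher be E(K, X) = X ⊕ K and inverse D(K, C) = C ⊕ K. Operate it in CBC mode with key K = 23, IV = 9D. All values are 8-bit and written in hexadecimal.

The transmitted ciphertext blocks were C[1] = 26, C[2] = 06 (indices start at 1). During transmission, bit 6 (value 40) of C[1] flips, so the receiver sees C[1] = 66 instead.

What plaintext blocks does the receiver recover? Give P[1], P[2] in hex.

CBC decryption: P_i = D(K, C_i) ⊕ C_{i−1}, with C_{0} = IV.
Only C[1] changed, to 66. In CBC, a change in C_i garbles P_i and flips the same bit in P_{i+1}. Decrypting the received ciphertext:
P[1]: D(K, 66) = 45; 45 ⊕ 9D = D8.
P[2]: D(K, 06) = 25; 25 ⊕ 66 = 43.
Blocks that differ from the original plaintext: P[1], P[2].

P[1] = D8, P[2] = 43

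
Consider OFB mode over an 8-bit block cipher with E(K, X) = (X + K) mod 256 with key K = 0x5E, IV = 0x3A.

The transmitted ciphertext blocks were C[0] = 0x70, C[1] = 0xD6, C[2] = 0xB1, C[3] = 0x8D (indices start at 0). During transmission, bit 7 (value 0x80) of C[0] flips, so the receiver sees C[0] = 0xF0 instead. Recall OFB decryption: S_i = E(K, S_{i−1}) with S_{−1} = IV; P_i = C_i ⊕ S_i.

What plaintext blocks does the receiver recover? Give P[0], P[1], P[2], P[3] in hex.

P[0] = 0x68, P[1] = 0x20, P[2] = 0xE5, P[3] = 0x3F

Only C[0] changed, to 0xF0. In OFB, a change in C_i flips the same bit in P_i only; the keystream is unaffected. Decrypting the received ciphertext:
P[0]: S = E(K, 0x3A) = 0x98; 0xF0 ⊕ 0x98 = 0x68.
P[1]: S = E(K, 0x98) = 0xF6; 0xD6 ⊕ 0xF6 = 0x20.
P[2]: S = E(K, 0xF6) = 0x54; 0xB1 ⊕ 0x54 = 0xE5.
P[3]: S = E(K, 0x54) = 0xB2; 0x8D ⊕ 0xB2 = 0x3F.
Blocks that differ from the original plaintext: P[0].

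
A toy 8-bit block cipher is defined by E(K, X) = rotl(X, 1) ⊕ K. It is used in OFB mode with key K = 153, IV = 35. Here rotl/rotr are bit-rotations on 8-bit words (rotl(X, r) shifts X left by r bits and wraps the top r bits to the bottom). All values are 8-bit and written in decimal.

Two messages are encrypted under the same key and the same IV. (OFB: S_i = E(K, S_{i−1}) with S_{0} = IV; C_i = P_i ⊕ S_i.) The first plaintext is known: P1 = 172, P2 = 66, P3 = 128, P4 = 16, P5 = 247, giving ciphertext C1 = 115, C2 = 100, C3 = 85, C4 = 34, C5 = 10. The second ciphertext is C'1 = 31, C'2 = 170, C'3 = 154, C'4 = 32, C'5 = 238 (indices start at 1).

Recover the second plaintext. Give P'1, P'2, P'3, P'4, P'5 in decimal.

P'1 = 192, P'2 = 140, P'3 = 79, P'4 = 18, P'5 = 19

In OFB with a reused IV, both messages share the same keystream S_i, so C_i ⊕ C'_i = P_i ⊕ P'_i and thus P'_i = P_i ⊕ C_i ⊕ C'_i.
P'1: 172 ⊕ 115 ⊕ 31 = 192.
P'2: 66 ⊕ 100 ⊕ 170 = 140.
P'3: 128 ⊕ 85 ⊕ 154 = 79.
P'4: 16 ⊕ 34 ⊕ 32 = 18.
P'5: 247 ⊕ 10 ⊕ 238 = 19.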